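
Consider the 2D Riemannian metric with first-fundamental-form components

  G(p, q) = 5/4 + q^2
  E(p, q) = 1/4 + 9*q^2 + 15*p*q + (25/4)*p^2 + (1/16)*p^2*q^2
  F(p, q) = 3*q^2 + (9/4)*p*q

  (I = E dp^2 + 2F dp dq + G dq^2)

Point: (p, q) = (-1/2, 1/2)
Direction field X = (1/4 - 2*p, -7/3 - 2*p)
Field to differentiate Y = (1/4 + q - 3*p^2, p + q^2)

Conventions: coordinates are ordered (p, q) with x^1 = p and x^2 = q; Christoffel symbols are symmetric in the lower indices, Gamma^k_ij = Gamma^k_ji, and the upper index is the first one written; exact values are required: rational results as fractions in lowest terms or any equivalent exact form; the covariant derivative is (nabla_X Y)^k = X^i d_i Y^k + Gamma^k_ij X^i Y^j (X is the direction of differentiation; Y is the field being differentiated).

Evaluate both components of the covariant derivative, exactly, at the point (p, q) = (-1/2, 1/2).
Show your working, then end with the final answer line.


E = 81/256, F = 3/16, G = 3/2 at the point
E_p = 79/64, E_q = 97/64, F_p = 9/8, F_q = 15/8, G_p = 0, G_q = 1
EG - F^2 = 225/512;  g^inv = (512/225) * [[3/2, -3/16], [-3/16, 81/256]]
first-kind symbols [ij,l] = (1/2)(d_i g_jl + d_j g_il - d_l g_ij): [pp,p] = E_p/2 = 79/128, [pp,q] = F_p - E_q/2 = 47/128, [pq,p] = E_q/2 = 97/128, [pq,q] = G_p/2 = 0, [qq,p] = F_q - G_p/2 = 15/8, [qq,q] = G_q/2 = 1/2
Gamma^p_ij = (G*[ij,p] - F*[ij,q])/(EG - F^2), Gamma^q_ij = (E*[ij,q] - F*[ij,p])/(EG - F^2)
Gamma_ppp = 39/20, Gamma_ppq = 194/75, Gamma_pqq = 464/75, Gamma_qpp = 1/960, Gamma_qpq = -97/300, Gamma_qqq = -11/25
X = (5/4, -4/3), Y = (0, -1/4) at the point

Answer: (nabla_X Y)^p = 6607/1800, (nabla_X Y)^q = -619/4800


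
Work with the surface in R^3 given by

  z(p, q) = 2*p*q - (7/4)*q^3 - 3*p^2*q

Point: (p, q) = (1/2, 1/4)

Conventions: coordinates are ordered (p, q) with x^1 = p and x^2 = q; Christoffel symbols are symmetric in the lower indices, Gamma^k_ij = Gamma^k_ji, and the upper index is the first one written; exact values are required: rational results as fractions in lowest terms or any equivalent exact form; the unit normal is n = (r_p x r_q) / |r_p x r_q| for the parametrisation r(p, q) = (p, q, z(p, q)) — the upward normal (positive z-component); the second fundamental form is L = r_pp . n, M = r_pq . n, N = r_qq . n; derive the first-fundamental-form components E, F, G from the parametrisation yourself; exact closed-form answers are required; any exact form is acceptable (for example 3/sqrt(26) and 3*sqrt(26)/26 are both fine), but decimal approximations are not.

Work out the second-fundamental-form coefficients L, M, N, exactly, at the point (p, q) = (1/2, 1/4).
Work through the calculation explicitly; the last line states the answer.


z_p = -1/4, z_q = -5/64, z_pp = -3/2, z_pq = -1, z_qq = -21/8
E = 17/16, F = 5/256, G = 4121/4096; answer radicand W^2 = 4377/4096
unnormalised second-form numerators: l = -3/2, m = -1, n = -21/8; L = l/sqrt(4377/4096), and similarly M = m/sqrt(W^2), N = n/sqrt(W^2)

Answer: L = -32*sqrt(4377)/1459, M = -64*sqrt(4377)/4377, N = -56*sqrt(4377)/1459


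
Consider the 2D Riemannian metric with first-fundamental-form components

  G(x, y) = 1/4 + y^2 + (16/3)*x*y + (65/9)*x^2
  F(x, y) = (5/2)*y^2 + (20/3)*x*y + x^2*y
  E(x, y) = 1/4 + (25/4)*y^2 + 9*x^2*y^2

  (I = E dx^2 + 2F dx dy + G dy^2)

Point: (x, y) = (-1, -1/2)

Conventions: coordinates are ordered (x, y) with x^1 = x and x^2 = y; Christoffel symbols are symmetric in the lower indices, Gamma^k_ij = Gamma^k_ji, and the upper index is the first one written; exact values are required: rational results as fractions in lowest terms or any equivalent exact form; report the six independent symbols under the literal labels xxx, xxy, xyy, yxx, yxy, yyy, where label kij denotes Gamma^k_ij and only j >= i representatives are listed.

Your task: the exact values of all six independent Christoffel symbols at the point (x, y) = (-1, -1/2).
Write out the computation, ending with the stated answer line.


E = 65/16, F = 83/24, G = 187/18 at the point
E_x = -9/2, E_y = -61/4, F_x = -7/3, F_y = -49/6, G_x = -154/9, G_y = -19/3
EG - F^2 = 5807/192;  g^inv = (192/5807) * [[187/18, -83/24], [-83/24, 65/16]]
first-kind symbols [ij,l] = (1/2)(d_i g_jl + d_j g_il - d_l g_ij): [xx,x] = E_x/2 = -9/4, [xx,y] = F_x - E_y/2 = 127/24, [xy,x] = E_y/2 = -61/8, [xy,y] = G_x/2 = -77/9, [yy,x] = F_y - G_x/2 = 7/18, [yy,y] = G_y/2 = -19/6
Gamma^x_ij = (G*[ij,x] - F*[ij,y])/(EG - F^2), Gamma^y_ij = (E*[ij,y] - F*[ij,x])/(EG - F^2)

Answer: Gamma_xxx = -24005/17421, Gamma_xxy = -85756/52263, Gamma_xyy = 77716/156789, Gamma_yxx = 11243/11614, Gamma_yxy = -4831/17421, Gamma_yyy = -24554/52263


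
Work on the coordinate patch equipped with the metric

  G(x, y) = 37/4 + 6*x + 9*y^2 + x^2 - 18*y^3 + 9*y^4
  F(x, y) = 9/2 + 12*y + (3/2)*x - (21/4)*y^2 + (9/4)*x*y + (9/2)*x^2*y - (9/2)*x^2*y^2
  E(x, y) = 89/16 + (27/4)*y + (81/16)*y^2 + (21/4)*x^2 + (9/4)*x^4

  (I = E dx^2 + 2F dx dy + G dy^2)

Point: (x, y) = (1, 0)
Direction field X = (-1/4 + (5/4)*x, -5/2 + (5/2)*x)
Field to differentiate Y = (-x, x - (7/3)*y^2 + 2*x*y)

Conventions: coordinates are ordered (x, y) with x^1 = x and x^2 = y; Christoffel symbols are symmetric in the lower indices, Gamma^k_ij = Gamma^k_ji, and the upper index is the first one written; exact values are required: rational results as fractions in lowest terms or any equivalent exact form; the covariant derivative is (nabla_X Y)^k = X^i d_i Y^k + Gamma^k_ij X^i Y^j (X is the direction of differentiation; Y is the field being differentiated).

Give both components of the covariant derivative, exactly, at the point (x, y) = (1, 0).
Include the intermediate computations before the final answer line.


E = 209/16, F = 6, G = 65/4 at the point
E_x = 39/2, E_y = 27/4, F_x = 3/2, F_y = 75/4, G_x = 8, G_y = 0
EG - F^2 = 11281/64;  g^inv = (64/11281) * [[65/4, -6], [-6, 209/16]]
first-kind symbols [ij,l] = (1/2)(d_i g_jl + d_j g_il - d_l g_ij): [xx,x] = E_x/2 = 39/4, [xx,y] = F_x - E_y/2 = -15/8, [xy,x] = E_y/2 = 27/8, [xy,y] = G_x/2 = 4, [yy,x] = F_y - G_x/2 = 59/4, [yy,y] = G_y/2 = 0
Gamma^x_ij = (G*[ij,x] - F*[ij,y])/(EG - F^2), Gamma^y_ij = (E*[ij,y] - F*[ij,x])/(EG - F^2)
Gamma_xxx = 10860/11281, Gamma_xxy = 1974/11281, Gamma_xyy = 15340/11281, Gamma_yxx = -10623/22562, Gamma_yxy = 2048/11281, Gamma_yyy = -5664/11281
X = (1, 0), Y = (-1, 1) at the point

Answer: (nabla_X Y)^x = -20167/11281, (nabla_X Y)^y = 37281/22562


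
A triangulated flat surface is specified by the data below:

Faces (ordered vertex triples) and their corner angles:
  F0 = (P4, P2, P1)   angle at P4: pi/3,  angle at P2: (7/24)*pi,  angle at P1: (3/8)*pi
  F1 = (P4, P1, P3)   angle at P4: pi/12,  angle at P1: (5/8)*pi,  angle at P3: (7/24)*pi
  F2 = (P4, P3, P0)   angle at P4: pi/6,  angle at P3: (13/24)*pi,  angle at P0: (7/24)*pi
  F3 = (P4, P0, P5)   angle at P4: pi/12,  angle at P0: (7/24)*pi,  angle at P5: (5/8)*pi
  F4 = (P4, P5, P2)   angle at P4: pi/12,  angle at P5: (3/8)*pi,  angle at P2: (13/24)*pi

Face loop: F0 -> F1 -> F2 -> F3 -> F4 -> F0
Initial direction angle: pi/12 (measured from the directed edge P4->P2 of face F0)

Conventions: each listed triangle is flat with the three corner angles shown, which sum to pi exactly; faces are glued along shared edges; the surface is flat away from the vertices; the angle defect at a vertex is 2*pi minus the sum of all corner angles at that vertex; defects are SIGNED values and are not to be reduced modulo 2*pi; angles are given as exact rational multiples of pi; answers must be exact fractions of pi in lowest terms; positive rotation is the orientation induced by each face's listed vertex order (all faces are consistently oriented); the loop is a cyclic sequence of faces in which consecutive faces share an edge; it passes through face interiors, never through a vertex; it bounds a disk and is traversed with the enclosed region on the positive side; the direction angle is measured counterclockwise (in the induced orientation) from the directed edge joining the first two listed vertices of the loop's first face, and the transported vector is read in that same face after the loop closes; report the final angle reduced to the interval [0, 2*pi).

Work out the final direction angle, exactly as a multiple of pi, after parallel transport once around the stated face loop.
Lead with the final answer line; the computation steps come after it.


Answer: final direction angle = (4/3)*pi

enclosed vertex P4: corner angles sum to (3/4)*pi, defect = 2*pi - (3/4)*pi = (5/4)*pi
adding the enclosed defects to the starting angle (mod 2*pi, induced orientation) gives the holonomy
final angle = pi/12 + (5/4)*pi = (4/3)*pi (mod 2*pi)


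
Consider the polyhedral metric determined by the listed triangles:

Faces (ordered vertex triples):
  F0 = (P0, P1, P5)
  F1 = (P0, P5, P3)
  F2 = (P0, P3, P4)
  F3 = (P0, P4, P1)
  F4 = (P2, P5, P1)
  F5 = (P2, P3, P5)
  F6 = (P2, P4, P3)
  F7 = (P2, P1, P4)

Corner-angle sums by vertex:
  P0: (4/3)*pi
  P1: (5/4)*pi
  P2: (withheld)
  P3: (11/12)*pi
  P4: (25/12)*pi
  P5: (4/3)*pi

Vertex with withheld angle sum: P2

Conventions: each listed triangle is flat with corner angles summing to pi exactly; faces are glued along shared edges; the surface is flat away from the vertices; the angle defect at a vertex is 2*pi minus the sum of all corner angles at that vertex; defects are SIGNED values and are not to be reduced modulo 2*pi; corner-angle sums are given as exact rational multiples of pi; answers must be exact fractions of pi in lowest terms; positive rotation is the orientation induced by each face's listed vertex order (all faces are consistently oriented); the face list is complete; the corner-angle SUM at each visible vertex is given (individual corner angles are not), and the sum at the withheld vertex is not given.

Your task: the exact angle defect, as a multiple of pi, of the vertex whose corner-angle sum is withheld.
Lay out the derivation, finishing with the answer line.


V = 6, E = 12, F = 8; chi = V - E + F = 2
Gauss-Bonnet: total defect = 2*pi*chi = 4*pi; visible defects sum to (37/12)*pi

Answer: defect(P2) = (11/12)*pi


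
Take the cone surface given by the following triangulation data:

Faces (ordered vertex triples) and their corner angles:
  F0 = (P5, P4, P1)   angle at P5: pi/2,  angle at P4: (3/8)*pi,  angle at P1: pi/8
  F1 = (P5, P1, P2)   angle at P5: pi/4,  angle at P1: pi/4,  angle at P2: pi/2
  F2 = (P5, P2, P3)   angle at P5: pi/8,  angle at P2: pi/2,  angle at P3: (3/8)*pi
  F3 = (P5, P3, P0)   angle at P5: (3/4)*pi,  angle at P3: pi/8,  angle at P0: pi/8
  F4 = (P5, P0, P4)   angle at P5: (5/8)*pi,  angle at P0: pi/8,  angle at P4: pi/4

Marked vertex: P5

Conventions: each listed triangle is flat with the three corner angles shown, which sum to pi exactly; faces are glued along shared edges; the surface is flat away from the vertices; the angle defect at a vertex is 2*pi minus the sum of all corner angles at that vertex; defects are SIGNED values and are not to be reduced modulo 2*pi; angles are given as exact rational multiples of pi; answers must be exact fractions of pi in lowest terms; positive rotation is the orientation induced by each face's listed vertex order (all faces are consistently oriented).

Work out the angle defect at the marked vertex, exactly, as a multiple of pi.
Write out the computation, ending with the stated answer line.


Sum of corner angles at P5: (9/4)*pi
defect = 2*pi - (9/4)*pi

Answer: defect(P5) = -pi/4


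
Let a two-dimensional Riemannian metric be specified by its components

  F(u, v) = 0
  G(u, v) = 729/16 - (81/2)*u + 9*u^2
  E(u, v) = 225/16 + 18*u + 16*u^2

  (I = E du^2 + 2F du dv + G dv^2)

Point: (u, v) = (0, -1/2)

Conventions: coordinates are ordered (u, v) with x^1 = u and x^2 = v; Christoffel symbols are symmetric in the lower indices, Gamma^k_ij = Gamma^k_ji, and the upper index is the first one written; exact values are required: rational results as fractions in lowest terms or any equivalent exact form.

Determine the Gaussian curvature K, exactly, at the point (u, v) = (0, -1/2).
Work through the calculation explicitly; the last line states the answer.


E = 225/16, F = 0, G = 729/16, EG - F^2 = 164025/256 at the point
E_u = 18, E_v = 0, F_u = 0, F_v = 0, G_u = -81/2, G_v = 0
E_vv = 0, F_uv = 0, G_uu = 18
Using the Brioschi determinant formula for K from the metric derivatives:
M1 = [[-E_vv/2 + F_uv - G_uu/2, E_u/2, F_u - E_v/2], [F_v - G_u/2, E, F], [G_v/2, F, G]] = [[-9, 9, 0], [81/4, 225/16, 0], [0, 0, 729/16]]; det M1 = -3601989/256
M2 = [[0, E_v/2, G_u/2], [E_v/2, E, F], [G_u/2, F, G]] = [[0, 0, -81/4], [0, 225/16, 0], [-81/4, 0, 729/16]]; det M2 = -1476225/256
det M1 - det M2 = -531441/64; K = -531441/64 / (164025/256)^2 = -1024/50625

Answer: K = -1024/50625


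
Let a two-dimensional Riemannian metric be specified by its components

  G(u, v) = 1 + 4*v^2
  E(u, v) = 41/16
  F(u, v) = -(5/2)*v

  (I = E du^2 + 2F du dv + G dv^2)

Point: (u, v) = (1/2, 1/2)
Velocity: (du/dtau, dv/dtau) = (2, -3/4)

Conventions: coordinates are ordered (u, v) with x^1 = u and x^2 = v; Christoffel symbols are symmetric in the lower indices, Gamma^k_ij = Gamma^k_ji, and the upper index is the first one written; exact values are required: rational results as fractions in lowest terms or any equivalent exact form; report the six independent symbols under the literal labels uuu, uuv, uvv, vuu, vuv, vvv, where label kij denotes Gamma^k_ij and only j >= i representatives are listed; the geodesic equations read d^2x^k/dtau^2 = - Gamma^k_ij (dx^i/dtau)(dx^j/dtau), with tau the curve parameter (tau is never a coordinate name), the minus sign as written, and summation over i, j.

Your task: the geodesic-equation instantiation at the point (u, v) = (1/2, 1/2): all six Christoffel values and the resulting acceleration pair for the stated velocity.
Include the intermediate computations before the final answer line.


E = 41/16, F = -5/4, G = 2 at the point
E_u = 0, E_v = 0, F_u = 0, F_v = -5/2, G_u = 0, G_v = 4
EG - F^2 = 57/16;  g^inv = (16/57) * [[2, 5/4], [5/4, 41/16]]
first-kind symbols [ij,l] = (1/2)(d_i g_jl + d_j g_il - d_l g_ij): [uu,u] = E_u/2 = 0, [uu,v] = F_u - E_v/2 = 0, [uv,u] = E_v/2 = 0, [uv,v] = G_u/2 = 0, [vv,u] = F_v - G_u/2 = -5/2, [vv,v] = G_v/2 = 2
Gamma^u_ij = (G*[ij,u] - F*[ij,v])/(EG - F^2), Gamma^v_ij = (E*[ij,v] - F*[ij,u])/(EG - F^2)
Gamma_uuu = 0, Gamma_uuv = 0, Gamma_uvv = -40/57, Gamma_vuu = 0, Gamma_vuv = 0, Gamma_vvv = 32/57
d^2u/dtau^2 = -(Gamma_uuu*(2)^2 + 2*Gamma_uuv*(2)*(-3/4) + Gamma_uvv*(-3/4)^2) = 15/38
d^2v/dtau^2 = -(Gamma_vuu*(2)^2 + 2*Gamma_vuv*(2)*(-3/4) + Gamma_vvv*(-3/4)^2) = -6/19

Answer: Gamma_uuu = 0, Gamma_uuv = 0, Gamma_uvv = -40/57, Gamma_vuu = 0, Gamma_vuv = 0, Gamma_vvv = 32/57; accelerations (d^2u/dtau^2, d^2v/dtau^2) = (15/38, -6/19)


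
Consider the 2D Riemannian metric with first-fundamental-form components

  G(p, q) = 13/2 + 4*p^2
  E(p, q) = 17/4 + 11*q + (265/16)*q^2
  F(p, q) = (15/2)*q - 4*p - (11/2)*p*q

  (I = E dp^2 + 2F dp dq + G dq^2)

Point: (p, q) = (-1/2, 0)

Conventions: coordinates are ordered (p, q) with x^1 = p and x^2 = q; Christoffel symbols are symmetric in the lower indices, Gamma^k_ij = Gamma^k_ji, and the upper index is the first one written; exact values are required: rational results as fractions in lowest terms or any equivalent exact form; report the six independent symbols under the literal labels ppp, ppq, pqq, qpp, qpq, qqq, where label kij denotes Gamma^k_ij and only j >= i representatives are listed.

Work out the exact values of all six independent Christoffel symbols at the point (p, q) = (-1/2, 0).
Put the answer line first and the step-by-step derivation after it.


Answer: Gamma_ppp = 152/223, Gamma_ppq = 362/223, Gamma_pqq = 735/223, Gamma_qpp = -323/223, Gamma_qpq = -156/223, Gamma_qqq = -196/223

E = 17/4, F = 2, G = 15/2 at the point
E_p = 0, E_q = 11, F_p = -4, F_q = 41/4, G_p = -4, G_q = 0
EG - F^2 = 223/8;  g^inv = (8/223) * [[15/2, -2], [-2, 17/4]]
first-kind symbols [ij,l] = (1/2)(d_i g_jl + d_j g_il - d_l g_ij): [pp,p] = E_p/2 = 0, [pp,q] = F_p - E_q/2 = -19/2, [pq,p] = E_q/2 = 11/2, [pq,q] = G_p/2 = -2, [qq,p] = F_q - G_p/2 = 49/4, [qq,q] = G_q/2 = 0
Gamma^p_ij = (G*[ij,p] - F*[ij,q])/(EG - F^2), Gamma^q_ij = (E*[ij,q] - F*[ij,p])/(EG - F^2)


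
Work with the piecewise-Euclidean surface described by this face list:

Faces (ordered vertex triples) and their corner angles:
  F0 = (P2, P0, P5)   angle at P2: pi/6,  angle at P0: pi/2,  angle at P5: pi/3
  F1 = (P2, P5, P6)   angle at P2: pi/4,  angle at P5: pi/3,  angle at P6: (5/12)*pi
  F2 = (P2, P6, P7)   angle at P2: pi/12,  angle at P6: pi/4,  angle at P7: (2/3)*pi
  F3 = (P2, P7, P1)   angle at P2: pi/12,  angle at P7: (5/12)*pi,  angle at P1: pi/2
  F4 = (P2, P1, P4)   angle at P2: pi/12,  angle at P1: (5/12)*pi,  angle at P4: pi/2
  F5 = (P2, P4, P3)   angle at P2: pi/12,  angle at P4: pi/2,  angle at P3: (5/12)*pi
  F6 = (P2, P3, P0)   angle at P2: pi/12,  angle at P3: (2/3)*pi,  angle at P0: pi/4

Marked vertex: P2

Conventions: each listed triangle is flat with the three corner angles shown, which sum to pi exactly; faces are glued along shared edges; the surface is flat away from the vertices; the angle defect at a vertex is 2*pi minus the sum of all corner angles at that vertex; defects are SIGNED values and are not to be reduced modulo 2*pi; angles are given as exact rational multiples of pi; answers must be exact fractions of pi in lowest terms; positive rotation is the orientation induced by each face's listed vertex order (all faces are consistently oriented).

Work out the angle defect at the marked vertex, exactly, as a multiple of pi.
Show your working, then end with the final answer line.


Sum of corner angles at P2: (5/6)*pi
defect = 2*pi - (5/6)*pi

Answer: defect(P2) = (7/6)*pi


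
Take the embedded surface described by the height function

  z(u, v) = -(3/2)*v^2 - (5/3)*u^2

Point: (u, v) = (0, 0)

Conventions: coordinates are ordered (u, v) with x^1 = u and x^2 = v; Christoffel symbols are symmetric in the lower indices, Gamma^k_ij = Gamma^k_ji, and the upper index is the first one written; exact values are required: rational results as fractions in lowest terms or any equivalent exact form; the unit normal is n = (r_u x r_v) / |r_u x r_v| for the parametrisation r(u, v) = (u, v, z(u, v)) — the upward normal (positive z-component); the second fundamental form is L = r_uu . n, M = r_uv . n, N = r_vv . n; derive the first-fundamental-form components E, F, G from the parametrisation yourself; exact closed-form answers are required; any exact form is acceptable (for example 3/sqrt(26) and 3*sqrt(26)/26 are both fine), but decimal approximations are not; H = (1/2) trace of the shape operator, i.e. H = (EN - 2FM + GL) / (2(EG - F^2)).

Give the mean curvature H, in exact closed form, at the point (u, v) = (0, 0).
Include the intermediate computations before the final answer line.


z_u = 0, z_v = 0, z_uu = -10/3, z_uv = 0, z_vv = -3
E = 1, F = 0, G = 1; answer radicand W^2 = 1
unnormalised second-form numerators: l = -10/3, m = 0, n = -3; L = l/sqrt(1), and similarly M = m/sqrt(W^2), N = n/sqrt(W^2)
H = (E*n - 2*F*m + G*l) / (2*(EG - F^2)*sqrt(W^2)); E*n - 2*F*m + G*l = -19/3, EG - F^2 = 1, so H = (-19/6)/sqrt(1)

Answer: H = -19/6


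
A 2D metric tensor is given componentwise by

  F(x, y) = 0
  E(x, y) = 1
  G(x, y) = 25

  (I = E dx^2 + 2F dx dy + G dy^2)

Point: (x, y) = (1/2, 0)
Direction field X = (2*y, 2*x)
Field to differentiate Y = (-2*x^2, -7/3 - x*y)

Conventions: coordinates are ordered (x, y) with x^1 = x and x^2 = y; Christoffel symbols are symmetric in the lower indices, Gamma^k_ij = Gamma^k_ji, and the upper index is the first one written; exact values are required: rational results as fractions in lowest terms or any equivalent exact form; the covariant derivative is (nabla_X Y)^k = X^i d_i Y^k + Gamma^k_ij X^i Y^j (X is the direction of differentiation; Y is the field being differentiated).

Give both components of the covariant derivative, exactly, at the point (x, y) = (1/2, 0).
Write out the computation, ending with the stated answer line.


E = 1, F = 0, G = 25 at the point
E_x = 0, E_y = 0, F_x = 0, F_y = 0, G_x = 0, G_y = 0
EG - F^2 = 25;  g^inv = (1/25) * [[25, 0], [0, 1]]
first-kind symbols [ij,l] = (1/2)(d_i g_jl + d_j g_il - d_l g_ij): [xx,x] = E_x/2 = 0, [xx,y] = F_x - E_y/2 = 0, [xy,x] = E_y/2 = 0, [xy,y] = G_x/2 = 0, [yy,x] = F_y - G_x/2 = 0, [yy,y] = G_y/2 = 0
Gamma^x_ij = (G*[ij,x] - F*[ij,y])/(EG - F^2), Gamma^y_ij = (E*[ij,y] - F*[ij,x])/(EG - F^2)
Gamma_xxx = 0, Gamma_xxy = 0, Gamma_xyy = 0, Gamma_yxx = 0, Gamma_yxy = 0, Gamma_yyy = 0
X = (0, 1), Y = (-1/2, -7/3) at the point

Answer: (nabla_X Y)^x = 0, (nabla_X Y)^y = -1/2


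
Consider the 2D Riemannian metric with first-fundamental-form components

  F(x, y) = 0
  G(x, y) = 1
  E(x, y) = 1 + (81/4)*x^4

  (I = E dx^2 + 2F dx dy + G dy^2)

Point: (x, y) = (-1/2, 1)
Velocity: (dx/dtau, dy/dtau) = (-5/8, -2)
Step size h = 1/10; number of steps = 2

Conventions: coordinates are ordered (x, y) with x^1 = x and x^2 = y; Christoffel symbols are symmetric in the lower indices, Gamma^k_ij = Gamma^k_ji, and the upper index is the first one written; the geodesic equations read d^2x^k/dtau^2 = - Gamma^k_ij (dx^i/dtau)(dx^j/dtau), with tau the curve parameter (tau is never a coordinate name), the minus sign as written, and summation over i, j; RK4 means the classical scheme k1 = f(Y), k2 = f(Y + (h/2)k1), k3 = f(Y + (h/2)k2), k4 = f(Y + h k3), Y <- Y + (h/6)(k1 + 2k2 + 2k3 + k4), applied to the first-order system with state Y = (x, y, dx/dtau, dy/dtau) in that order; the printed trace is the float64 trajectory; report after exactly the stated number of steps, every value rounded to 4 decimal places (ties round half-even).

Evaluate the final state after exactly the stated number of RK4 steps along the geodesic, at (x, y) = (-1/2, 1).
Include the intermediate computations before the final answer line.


f(Y) = (dx/dtau, dy/dtau, -Gamma^x_ij Y'^i Y'^j, -Gamma^y_ij Y'^i Y'^j) with the Gammas evaluated at the stage position; h = 0.100000; intermediate values shown to 6 dp
step 0: x = -0.5000, y = 1.0000, dx/dtau = -0.6250, dy/dtau = -2.0000
step 1:
  k1: at (x, y) = (-0.500000, 1.000000), (dx/dtau, dy/dtau) = (-0.625000, -2.000000); Gamma_xxx = -2.234483, Gamma_xxy = 0.000000, Gamma_xyy = 0.000000, Gamma_yxx = 0.000000, Gamma_yxy = 0.000000, Gamma_yyy = 0.000000; k1 = (-0.625000, -2.000000, 0.872845, 0.000000)
  k2: at (x, y) = (-0.531250, 0.900000), (dx/dtau, dy/dtau) = (-0.581358, -2.000000); Gamma_xxx = -2.323918, Gamma_xxy = 0.000000, Gamma_xyy = 0.000000, Gamma_yxx = 0.000000, Gamma_yxy = 0.000000, Gamma_yyy = 0.000000; k2 = (-0.581358, -2.000000, 0.785431, 0.000000)
  k3: at (x, y) = (-0.529068, 0.900000), (dx/dtau, dy/dtau) = (-0.585728, -2.000000); Gamma_xxx = -2.318772, Gamma_xxy = 0.000000, Gamma_xyy = 0.000000, Gamma_yxx = 0.000000, Gamma_yxy = 0.000000, Gamma_yyy = 0.000000; k3 = (-0.585728, -2.000000, 0.795519, 0.000000)
  k4: at (x, y) = (-0.558573, 0.800000), (dx/dtau, dy/dtau) = (-0.545448, -2.000000); Gamma_xxx = -2.375492, Gamma_xxy = 0.000000, Gamma_xyy = 0.000000, Gamma_yxx = 0.000000, Gamma_yxy = 0.000000, Gamma_yyy = 0.000000; k4 = (-0.545448, -2.000000, 0.706741, 0.000000)
  Y <- Y + (h/6)(k1 + 2k2 + 2k3 + k4): x = -0.5584, y = 0.8000, dx/dtau = -0.5460, dy/dtau = -2.0000
step 2:
  k1: at (x, y) = (-0.558410, 0.800000), (dx/dtau, dy/dtau) = (-0.545975, -2.000000); Gamma_xxx = -2.375252, Gamma_xxy = 0.000000, Gamma_xyy = 0.000000, Gamma_yxx = 0.000000, Gamma_yxy = 0.000000, Gamma_yyy = 0.000000; k1 = (-0.545975, -2.000000, 0.708036, 0.000000)
  k2: at (x, y) = (-0.585709, 0.700000), (dx/dtau, dy/dtau) = (-0.510573, -2.000000); Gamma_xxx = -2.405352, Gamma_xxy = 0.000000, Gamma_xyy = 0.000000, Gamma_yxx = 0.000000, Gamma_yxy = 0.000000, Gamma_yyy = 0.000000; k2 = (-0.510573, -2.000000, 0.627040, 0.000000)
  k3: at (x, y) = (-0.583939, 0.700000), (dx/dtau, dy/dtau) = (-0.514623, -2.000000); Gamma_xxx = -2.403988, Gamma_xxy = 0.000000, Gamma_xyy = 0.000000, Gamma_yxx = 0.000000, Gamma_yxy = 0.000000, Gamma_yyy = 0.000000; k3 = (-0.514623, -2.000000, 0.636665, 0.000000)
  k4: at (x, y) = (-0.609873, 0.600000), (dx/dtau, dy/dtau) = (-0.482309, -2.000000); Gamma_xxx = -2.416708, Gamma_xxy = 0.000000, Gamma_xyy = 0.000000, Gamma_yxx = 0.000000, Gamma_yxy = 0.000000, Gamma_yyy = 0.000000; k4 = (-0.482309, -2.000000, 0.562179, 0.000000)
  Y <- Y + (h/6)(k1 + 2k2 + 2k3 + k4): x = -0.6097, y = 0.6000, dx/dtau = -0.4827, dy/dtau = -2.0000

Answer: x = -0.6097, y = 0.6000, dx/dtau = -0.4827, dy/dtau = -2.0000


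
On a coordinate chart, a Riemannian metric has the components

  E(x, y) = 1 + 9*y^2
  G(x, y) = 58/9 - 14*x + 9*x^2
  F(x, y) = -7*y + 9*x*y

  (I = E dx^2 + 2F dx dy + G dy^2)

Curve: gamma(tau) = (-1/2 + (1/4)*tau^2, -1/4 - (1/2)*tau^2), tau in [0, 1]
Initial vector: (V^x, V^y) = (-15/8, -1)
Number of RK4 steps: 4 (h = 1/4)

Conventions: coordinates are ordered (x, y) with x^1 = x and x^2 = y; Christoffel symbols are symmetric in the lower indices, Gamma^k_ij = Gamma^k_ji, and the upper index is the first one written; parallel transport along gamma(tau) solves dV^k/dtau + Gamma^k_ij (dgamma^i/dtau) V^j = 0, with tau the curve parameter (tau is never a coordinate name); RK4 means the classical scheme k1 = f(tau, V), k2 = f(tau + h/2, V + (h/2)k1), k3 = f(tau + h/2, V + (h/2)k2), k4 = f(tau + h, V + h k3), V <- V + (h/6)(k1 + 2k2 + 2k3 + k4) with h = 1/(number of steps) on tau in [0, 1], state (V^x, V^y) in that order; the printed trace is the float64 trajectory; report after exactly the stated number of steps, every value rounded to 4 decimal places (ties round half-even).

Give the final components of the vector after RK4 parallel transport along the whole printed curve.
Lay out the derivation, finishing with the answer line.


gamma'(tau) = ((1/2)*tau, -tau); f(tau, V)^k = -Gamma^k_ij(gamma(tau)) gamma'^i(tau) V^j; h = 1/4; intermediate values shown to 6 dp
curve data and Christoffel symbols at the stage parameters:
  tau = 0.000000: gamma = (-0.500000, -0.250000), gamma' = (0.000000, 0.000000); Gamma_xxx = 0.000000, Gamma_xxy = -0.138402, Gamma_xyy = 0.000000, Gamma_yxx = 0.000000, Gamma_yxy = -0.707390, Gamma_yyy = 0.000000
  tau = 0.125000: gamma = (-0.496094, -0.257812), gamma' = (0.062500, -0.125000); Gamma_xxx = 0.000000, Gamma_xxy = -0.143203, Gamma_xyy = 0.000000, Gamma_yxx = 0.000000, Gamma_yxy = -0.707578, Gamma_yyy = 0.000000
  tau = 0.250000: gamma = (-0.484375, -0.281250), gamma' = (0.125000, -0.250000); Gamma_xxx = 0.000000, Gamma_xxy = -0.157718, Gamma_xyy = 0.000000, Gamma_yxx = 0.000000, Gamma_yxy = -0.707785, Gamma_yyy = 0.000000
  tau = 0.375000: gamma = (-0.464844, -0.320312), gamma' = (0.187500, -0.375000); Gamma_xxx = 0.000000, Gamma_xxy = -0.182221, Gamma_xyy = 0.000000, Gamma_yxx = 0.000000, Gamma_yxy = -0.706911, Gamma_yyy = 0.000000
  tau = 0.500000: gamma = (-0.437500, -0.375000), gamma' = (0.250000, -0.500000); Gamma_xxx = 0.000000, Gamma_xxy = -0.216934, Gamma_xyy = 0.000000, Gamma_yxx = 0.000000, Gamma_yxy = -0.703027, Gamma_yyy = 0.000000
  tau = 0.625000: gamma = (-0.402344, -0.445312), gamma' = (0.312500, -0.625000); Gamma_xxx = 0.000000, Gamma_xxy = -0.261625, Gamma_xyy = 0.000000, Gamma_yxx = 0.000000, Gamma_yxy = -0.693332, Gamma_yyy = 0.000000
  tau = 0.750000: gamma = (-0.359375, -0.531250), gamma' = (0.375000, -0.750000); Gamma_xxx = 0.000000, Gamma_xxy = -0.315010, Gamma_xyy = 0.000000, Gamma_yxx = 0.000000, Gamma_yxy = -0.674286, Gamma_yyy = 0.000000
  tau = 0.875000: gamma = (-0.308594, -0.632812), gamma' = (0.437500, -0.875000); Gamma_xxx = 0.000000, Gamma_xxy = -0.374054, Gamma_xyy = 0.000000, Gamma_yxx = 0.000000, Gamma_yxy = -0.642152, Gamma_yyy = 0.000000
  tau = 1.000000: gamma = (-0.250000, -0.750000), gamma' = (0.500000, -1.000000); Gamma_xxx = 0.000000, Gamma_xxy = -0.433541, Gamma_xyy = 0.000000, Gamma_yxx = 0.000000, Gamma_yxy = -0.594112, Gamma_yyy = 0.000000
step 0: V^x = -1.8750, V^y = -1.0000
step 1: k1 = (0.000000, 0.000000), k2 = (0.024613, 0.121615), k3 = (0.024694, 0.122015), k4 = (0.054574, 0.244908); V <- V + (h/6)(k1 + 2k2 + 2k3 + k4): V^x = -1.8686, V^y = -0.9695
step 2: k1 = (0.054565, 0.244871), k2 = (0.095144, 0.369101), k3 = (0.095328, 0.369815), k4 = (0.152533, 0.494321); V <- V + (h/6)(k1 + 2k2 + 2k3 + k4): V^x = -1.8441, V^y = -0.8771
step 3: k1 = (0.152457, 0.494072), k2 = (0.231764, 0.614197), k3 = (0.231370, 0.613154), k4 = (0.336515, 0.720319); V <- V + (h/6)(k1 + 2k2 + 2k3 + k4): V^x = -1.7851, V^y = -0.7242
step 4: k1 = (0.336201, 0.719646), k2 = (0.466720, 0.801235), k3 = (0.463049, 0.794933), k4 = (0.609833, 0.835698); V <- V + (h/6)(k1 + 2k2 + 2k3 + k4): V^x = -1.6682, V^y = -0.5264

Answer: V^x = -1.6682, V^y = -0.5264


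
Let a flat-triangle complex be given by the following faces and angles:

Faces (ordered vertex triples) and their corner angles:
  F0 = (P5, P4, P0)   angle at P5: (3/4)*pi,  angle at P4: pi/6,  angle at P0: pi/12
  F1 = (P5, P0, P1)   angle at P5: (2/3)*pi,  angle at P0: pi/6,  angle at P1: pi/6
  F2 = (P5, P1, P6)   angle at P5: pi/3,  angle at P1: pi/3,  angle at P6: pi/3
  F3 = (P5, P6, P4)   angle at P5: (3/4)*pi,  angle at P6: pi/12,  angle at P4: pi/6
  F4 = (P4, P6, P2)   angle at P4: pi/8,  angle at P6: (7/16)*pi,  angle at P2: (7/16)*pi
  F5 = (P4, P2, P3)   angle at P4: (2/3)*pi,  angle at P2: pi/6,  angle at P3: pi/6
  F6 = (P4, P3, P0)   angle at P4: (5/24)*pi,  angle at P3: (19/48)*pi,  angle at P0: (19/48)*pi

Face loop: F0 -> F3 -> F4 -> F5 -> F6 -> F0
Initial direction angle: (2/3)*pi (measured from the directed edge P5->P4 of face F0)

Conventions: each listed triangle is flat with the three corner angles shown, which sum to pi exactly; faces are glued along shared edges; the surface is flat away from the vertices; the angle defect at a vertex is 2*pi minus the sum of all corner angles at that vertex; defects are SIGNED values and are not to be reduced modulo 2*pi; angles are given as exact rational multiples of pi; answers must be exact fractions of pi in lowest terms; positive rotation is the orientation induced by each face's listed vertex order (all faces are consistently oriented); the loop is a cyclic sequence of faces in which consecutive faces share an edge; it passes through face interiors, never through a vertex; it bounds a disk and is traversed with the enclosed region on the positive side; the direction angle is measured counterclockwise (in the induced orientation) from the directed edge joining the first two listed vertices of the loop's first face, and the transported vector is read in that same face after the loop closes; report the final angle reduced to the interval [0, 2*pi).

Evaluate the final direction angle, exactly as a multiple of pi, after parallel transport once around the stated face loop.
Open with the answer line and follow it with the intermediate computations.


Answer: final direction angle = (4/3)*pi

enclosed vertex P4: corner angles sum to (4/3)*pi, defect = 2*pi - (4/3)*pi = (2/3)*pi
the final direction is the initial angle plus the enclosed defects, taken mod 2*pi in the induced orientation
final angle = (2/3)*pi + (2/3)*pi = (4/3)*pi (mod 2*pi)


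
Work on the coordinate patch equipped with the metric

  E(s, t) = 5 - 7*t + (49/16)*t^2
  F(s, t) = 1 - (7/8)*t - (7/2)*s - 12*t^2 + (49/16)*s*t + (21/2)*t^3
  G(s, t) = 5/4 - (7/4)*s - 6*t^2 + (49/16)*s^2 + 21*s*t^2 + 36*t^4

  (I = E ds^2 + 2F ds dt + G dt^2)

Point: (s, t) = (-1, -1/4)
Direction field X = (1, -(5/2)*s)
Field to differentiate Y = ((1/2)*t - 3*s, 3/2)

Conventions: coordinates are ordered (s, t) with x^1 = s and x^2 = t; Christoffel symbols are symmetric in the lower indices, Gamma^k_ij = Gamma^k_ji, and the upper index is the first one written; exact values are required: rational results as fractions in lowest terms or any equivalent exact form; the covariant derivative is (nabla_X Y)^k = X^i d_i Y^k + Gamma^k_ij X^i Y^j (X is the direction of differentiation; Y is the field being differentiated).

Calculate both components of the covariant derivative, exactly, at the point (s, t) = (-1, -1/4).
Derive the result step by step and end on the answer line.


E = 1777/256, F = 585/128, G = 289/64 at the point
E_s = 0, E_t = -273/32, F_s = -273/64, F_t = 129/32, G_s = -105/16, G_t = 45/4
EG - F^2 = 2677/256;  g^inv = (256/2677) * [[289/64, -585/128], [-585/128, 1777/256]]
first-kind symbols [ij,l] = (1/2)(d_i g_jl + d_j g_il - d_l g_ij): [ss,s] = E_s/2 = 0, [ss,t] = F_s - E_t/2 = 0, [st,s] = E_t/2 = -273/64, [st,t] = G_s/2 = -105/32, [tt,s] = F_t - G_s/2 = 117/16, [tt,t] = G_t/2 = 45/8
Gamma^s_ij = (G*[ij,s] - F*[ij,t])/(EG - F^2), Gamma^t_ij = (E*[ij,t] - F*[ij,s])/(EG - F^2)
Gamma_sss = 0, Gamma_sst = -1092/2677, Gamma_stt = 1872/2677, Gamma_tss = 0, Gamma_tst = -840/2677, Gamma_ttt = 1440/2677
X = (1, 5/2), Y = (23/8, 3/2) at the point

Answer: (nabla_X Y)^s = -14303/5354, (nabla_X Y)^t = -3795/5354


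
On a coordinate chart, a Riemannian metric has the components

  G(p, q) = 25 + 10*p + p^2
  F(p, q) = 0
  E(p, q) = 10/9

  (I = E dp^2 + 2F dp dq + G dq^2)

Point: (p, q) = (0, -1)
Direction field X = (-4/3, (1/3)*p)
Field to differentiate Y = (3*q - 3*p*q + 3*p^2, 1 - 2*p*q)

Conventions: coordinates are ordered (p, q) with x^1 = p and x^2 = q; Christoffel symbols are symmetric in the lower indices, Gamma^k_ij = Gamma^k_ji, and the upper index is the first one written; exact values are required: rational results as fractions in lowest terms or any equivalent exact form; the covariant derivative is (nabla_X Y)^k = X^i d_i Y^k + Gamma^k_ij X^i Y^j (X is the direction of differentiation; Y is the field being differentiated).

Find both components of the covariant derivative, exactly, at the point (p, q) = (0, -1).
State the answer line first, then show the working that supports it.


Answer: (nabla_X Y)^p = -4, (nabla_X Y)^q = -44/15

E = 10/9, F = 0, G = 25 at the point
E_p = 0, E_q = 0, F_p = 0, F_q = 0, G_p = 10, G_q = 0
EG - F^2 = 250/9;  g^inv = (9/250) * [[25, 0], [0, 10/9]]
first-kind symbols [ij,l] = (1/2)(d_i g_jl + d_j g_il - d_l g_ij): [pp,p] = E_p/2 = 0, [pp,q] = F_p - E_q/2 = 0, [pq,p] = E_q/2 = 0, [pq,q] = G_p/2 = 5, [qq,p] = F_q - G_p/2 = -5, [qq,q] = G_q/2 = 0
Gamma^p_ij = (G*[ij,p] - F*[ij,q])/(EG - F^2), Gamma^q_ij = (E*[ij,q] - F*[ij,p])/(EG - F^2)
Gamma_ppp = 0, Gamma_ppq = 0, Gamma_pqq = -9/2, Gamma_qpp = 0, Gamma_qpq = 1/5, Gamma_qqq = 0
X = (-4/3, 0), Y = (-3, 1) at the point


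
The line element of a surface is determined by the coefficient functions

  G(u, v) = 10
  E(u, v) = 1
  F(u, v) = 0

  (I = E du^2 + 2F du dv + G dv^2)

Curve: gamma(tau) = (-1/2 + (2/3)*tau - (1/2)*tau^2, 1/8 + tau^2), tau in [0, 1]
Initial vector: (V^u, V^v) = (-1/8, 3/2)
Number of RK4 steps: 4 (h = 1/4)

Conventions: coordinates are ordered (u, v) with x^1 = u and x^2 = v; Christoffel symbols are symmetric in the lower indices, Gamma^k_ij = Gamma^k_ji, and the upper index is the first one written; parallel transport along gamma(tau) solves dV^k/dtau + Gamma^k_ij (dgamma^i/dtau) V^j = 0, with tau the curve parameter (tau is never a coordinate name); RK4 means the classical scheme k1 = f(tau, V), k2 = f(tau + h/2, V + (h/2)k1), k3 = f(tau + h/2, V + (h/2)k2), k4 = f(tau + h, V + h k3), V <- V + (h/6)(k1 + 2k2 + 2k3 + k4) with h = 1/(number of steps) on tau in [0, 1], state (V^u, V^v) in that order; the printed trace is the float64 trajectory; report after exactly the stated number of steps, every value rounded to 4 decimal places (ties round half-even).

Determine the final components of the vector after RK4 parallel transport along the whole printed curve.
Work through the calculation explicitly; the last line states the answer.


gamma'(tau) = (2/3 - tau, 2*tau); f(tau, V)^k = -Gamma^k_ij(gamma(tau)) gamma'^i(tau) V^j; h = 1/4; intermediate values shown to 6 dp
curve data and Christoffel symbols at the stage parameters:
  tau = 0.000000: gamma = (-0.500000, 0.125000), gamma' = (0.666667, 0.000000); Gamma_uuu = 0.000000, Gamma_uuv = 0.000000, Gamma_uvv = 0.000000, Gamma_vuu = 0.000000, Gamma_vuv = 0.000000, Gamma_vvv = 0.000000
  tau = 0.125000: gamma = (-0.424479, 0.140625), gamma' = (0.541667, 0.250000); Gamma_uuu = 0.000000, Gamma_uuv = 0.000000, Gamma_uvv = 0.000000, Gamma_vuu = 0.000000, Gamma_vuv = 0.000000, Gamma_vvv = 0.000000
  tau = 0.250000: gamma = (-0.364583, 0.187500), gamma' = (0.416667, 0.500000); Gamma_uuu = 0.000000, Gamma_uuv = 0.000000, Gamma_uvv = 0.000000, Gamma_vuu = 0.000000, Gamma_vuv = 0.000000, Gamma_vvv = 0.000000
  tau = 0.375000: gamma = (-0.320312, 0.265625), gamma' = (0.291667, 0.750000); Gamma_uuu = 0.000000, Gamma_uuv = 0.000000, Gamma_uvv = 0.000000, Gamma_vuu = 0.000000, Gamma_vuv = 0.000000, Gamma_vvv = 0.000000
  tau = 0.500000: gamma = (-0.291667, 0.375000), gamma' = (0.166667, 1.000000); Gamma_uuu = 0.000000, Gamma_uuv = 0.000000, Gamma_uvv = 0.000000, Gamma_vuu = 0.000000, Gamma_vuv = 0.000000, Gamma_vvv = 0.000000
  tau = 0.625000: gamma = (-0.278646, 0.515625), gamma' = (0.041667, 1.250000); Gamma_uuu = 0.000000, Gamma_uuv = 0.000000, Gamma_uvv = 0.000000, Gamma_vuu = 0.000000, Gamma_vuv = 0.000000, Gamma_vvv = 0.000000
  tau = 0.750000: gamma = (-0.281250, 0.687500), gamma' = (-0.083333, 1.500000); Gamma_uuu = 0.000000, Gamma_uuv = 0.000000, Gamma_uvv = 0.000000, Gamma_vuu = 0.000000, Gamma_vuv = 0.000000, Gamma_vvv = 0.000000
  tau = 0.875000: gamma = (-0.299479, 0.890625), gamma' = (-0.208333, 1.750000); Gamma_uuu = 0.000000, Gamma_uuv = 0.000000, Gamma_uvv = 0.000000, Gamma_vuu = 0.000000, Gamma_vuv = 0.000000, Gamma_vvv = 0.000000
  tau = 1.000000: gamma = (-0.333333, 1.125000), gamma' = (-0.333333, 2.000000); Gamma_uuu = 0.000000, Gamma_uuv = 0.000000, Gamma_uvv = 0.000000, Gamma_vuu = 0.000000, Gamma_vuv = 0.000000, Gamma_vvv = 0.000000
step 0: V^u = -0.1250, V^v = 1.5000
step 1: k1 = (0.000000, 0.000000), k2 = (0.000000, 0.000000), k3 = (0.000000, 0.000000), k4 = (0.000000, 0.000000); V <- V + (h/6)(k1 + 2k2 + 2k3 + k4): V^u = -0.1250, V^v = 1.5000
step 2: k1 = (0.000000, 0.000000), k2 = (0.000000, 0.000000), k3 = (0.000000, 0.000000), k4 = (0.000000, 0.000000); V <- V + (h/6)(k1 + 2k2 + 2k3 + k4): V^u = -0.1250, V^v = 1.5000
step 3: k1 = (0.000000, 0.000000), k2 = (0.000000, 0.000000), k3 = (0.000000, 0.000000), k4 = (0.000000, 0.000000); V <- V + (h/6)(k1 + 2k2 + 2k3 + k4): V^u = -0.1250, V^v = 1.5000
step 4: k1 = (0.000000, 0.000000), k2 = (0.000000, 0.000000), k3 = (0.000000, 0.000000), k4 = (0.000000, 0.000000); V <- V + (h/6)(k1 + 2k2 + 2k3 + k4): V^u = -0.1250, V^v = 1.5000

Answer: V^u = -0.1250, V^v = 1.5000


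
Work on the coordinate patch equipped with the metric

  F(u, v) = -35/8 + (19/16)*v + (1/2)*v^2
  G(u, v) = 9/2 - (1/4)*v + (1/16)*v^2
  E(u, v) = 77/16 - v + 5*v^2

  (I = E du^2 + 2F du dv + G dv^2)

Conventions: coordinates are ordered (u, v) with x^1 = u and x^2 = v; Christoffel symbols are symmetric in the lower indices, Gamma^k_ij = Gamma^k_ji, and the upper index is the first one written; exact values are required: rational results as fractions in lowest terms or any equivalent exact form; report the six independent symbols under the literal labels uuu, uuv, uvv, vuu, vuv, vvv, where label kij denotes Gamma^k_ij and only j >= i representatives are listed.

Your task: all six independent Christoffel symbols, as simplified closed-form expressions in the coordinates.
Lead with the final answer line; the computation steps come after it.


Answer: Gamma_uuu = (160*v^3 + 364*v^2 - 1438*v + 140)/(4*v^4 - 160*v^3 + 1665*v^2 + 300*v + 161), Gamma_uuv = (20*v^3 - 82*v^2 + 1448*v - 144)/(4*v^4 - 160*v^3 + 1665*v^2 + 300*v + 161), Gamma_uvv = (2*v^3 - 12*v^2 + 296*v + 307)/(4*v^4 - 160*v^3 + 1665*v^2 + 300*v + 161), Gamma_vuu = (-1600*v^3 + 480*v^2 - 1572*v + 154)/(4*v^4 - 160*v^3 + 1665*v^2 + 300*v + 161), Gamma_vuv = (-160*v^3 - 364*v^2 + 1438*v - 140)/(4*v^4 - 160*v^3 + 1665*v^2 + 300*v + 161), Gamma_vvv = (-12*v^3 - 158*v^2 + 217*v + 294)/(4*v^4 - 160*v^3 + 1665*v^2 + 300*v + 161)

E = 77/16 - v + 5*v^2; F = -35/8 + (19/16)*v + (1/2)*v^2; G = 9/2 - (1/4)*v + (1/16)*v^2
Gamma^k_ij = (1/2) g^{kl} (d_i g_jl + d_j g_il - d_l g_ij), with g^inv = (1/(EG-F^2)) [[G, -F], [-F, E]]
first partials: E_u = 0, E_v = -1 + 10*v, F_u = 0, F_v = 19/16 + v, G_u = 0, G_v = -1/4 + (1/8)*v
D = EG - F^2 = 161/64 + (75/16)*v + (1665/64)*v^2 - (5/2)*v^3 + (1/16)*v^4
expanded: Gamma^u_uu = (G E_u - 2F F_u + F E_v)/(2D), Gamma^u_uv = (G E_v - F G_u)/(2D), Gamma^u_vv = (2G F_v - G G_u - F G_v)/(2D), Gamma^v_uu = (2E F_u - E E_v - F E_u)/(2D), Gamma^v_uv = (E G_u - F E_v)/(2D), Gamma^v_vv = (E G_v - 2F F_v + F G_u)/(2D); substitute and cancel common factors
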